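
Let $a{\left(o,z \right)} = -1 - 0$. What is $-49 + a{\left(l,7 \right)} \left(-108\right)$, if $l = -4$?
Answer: $59$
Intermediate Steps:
$a{\left(o,z \right)} = -1$ ($a{\left(o,z \right)} = -1 + 0 = -1$)
$-49 + a{\left(l,7 \right)} \left(-108\right) = -49 - -108 = -49 + 108 = 59$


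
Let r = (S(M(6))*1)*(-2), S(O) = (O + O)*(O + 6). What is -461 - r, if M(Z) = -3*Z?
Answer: 403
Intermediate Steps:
S(O) = 2*O*(6 + O) (S(O) = (2*O)*(6 + O) = 2*O*(6 + O))
r = -864 (r = ((2*(-3*6)*(6 - 3*6))*1)*(-2) = ((2*(-18)*(6 - 18))*1)*(-2) = ((2*(-18)*(-12))*1)*(-2) = (432*1)*(-2) = 432*(-2) = -864)
-461 - r = -461 - 1*(-864) = -461 + 864 = 403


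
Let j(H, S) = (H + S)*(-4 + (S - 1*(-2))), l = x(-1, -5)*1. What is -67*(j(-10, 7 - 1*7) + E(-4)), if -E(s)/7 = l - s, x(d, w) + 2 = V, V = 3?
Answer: 1005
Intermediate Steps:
x(d, w) = 1 (x(d, w) = -2 + 3 = 1)
l = 1 (l = 1*1 = 1)
j(H, S) = (-2 + S)*(H + S) (j(H, S) = (H + S)*(-4 + (S + 2)) = (H + S)*(-4 + (2 + S)) = (H + S)*(-2 + S) = (-2 + S)*(H + S))
E(s) = -7 + 7*s (E(s) = -7*(1 - s) = -7 + 7*s)
-67*(j(-10, 7 - 1*7) + E(-4)) = -67*(((7 - 1*7)**2 - 2*(-10) - 2*(7 - 1*7) - 10*(7 - 1*7)) + (-7 + 7*(-4))) = -67*(((7 - 7)**2 + 20 - 2*(7 - 7) - 10*(7 - 7)) + (-7 - 28)) = -67*((0**2 + 20 - 2*0 - 10*0) - 35) = -67*((0 + 20 + 0 + 0) - 35) = -67*(20 - 35) = -67*(-15) = 1005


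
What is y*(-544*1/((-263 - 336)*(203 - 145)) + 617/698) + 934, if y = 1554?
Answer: 14137687237/6062479 ≈ 2332.0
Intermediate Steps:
y*(-544*1/((-263 - 336)*(203 - 145)) + 617/698) + 934 = 1554*(-544*1/((-263 - 336)*(203 - 145)) + 617/698) + 934 = 1554*(-544/((-599*58)) + 617*(1/698)) + 934 = 1554*(-544/(-34742) + 617/698) + 934 = 1554*(-544*(-1/34742) + 617/698) + 934 = 1554*(272/17371 + 617/698) + 934 = 1554*(10907763/12124958) + 934 = 8475331851/6062479 + 934 = 14137687237/6062479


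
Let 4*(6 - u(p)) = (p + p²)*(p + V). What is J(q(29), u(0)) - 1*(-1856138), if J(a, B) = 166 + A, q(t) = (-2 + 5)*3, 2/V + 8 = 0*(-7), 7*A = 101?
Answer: 12994229/7 ≈ 1.8563e+6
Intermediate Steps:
A = 101/7 (A = (⅐)*101 = 101/7 ≈ 14.429)
V = -¼ (V = 2/(-8 + 0*(-7)) = 2/(-8 + 0) = 2/(-8) = 2*(-⅛) = -¼ ≈ -0.25000)
q(t) = 9 (q(t) = 3*3 = 9)
u(p) = 6 - (-¼ + p)*(p + p²)/4 (u(p) = 6 - (p + p²)*(p - ¼)/4 = 6 - (p + p²)*(-¼ + p)/4 = 6 - (-¼ + p)*(p + p²)/4)
J(a, B) = 1263/7 (J(a, B) = 166 + 101/7 = 1263/7)
J(q(29), u(0)) - 1*(-1856138) = 1263/7 - 1*(-1856138) = 1263/7 + 1856138 = 12994229/7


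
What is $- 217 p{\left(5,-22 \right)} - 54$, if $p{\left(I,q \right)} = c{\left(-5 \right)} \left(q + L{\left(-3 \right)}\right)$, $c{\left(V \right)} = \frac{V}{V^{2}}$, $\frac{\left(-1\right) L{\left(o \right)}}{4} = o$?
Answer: $-488$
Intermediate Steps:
$L{\left(o \right)} = - 4 o$
$c{\left(V \right)} = \frac{1}{V}$ ($c{\left(V \right)} = \frac{V}{V^{2}} = \frac{1}{V}$)
$p{\left(I,q \right)} = - \frac{12}{5} - \frac{q}{5}$ ($p{\left(I,q \right)} = \frac{q - -12}{-5} = - \frac{q + 12}{5} = - \frac{12 + q}{5} = - \frac{12}{5} - \frac{q}{5}$)
$- 217 p{\left(5,-22 \right)} - 54 = - 217 \left(- \frac{12}{5} - - \frac{22}{5}\right) - 54 = - 217 \left(- \frac{12}{5} + \frac{22}{5}\right) - 54 = \left(-217\right) 2 - 54 = -434 - 54 = -488$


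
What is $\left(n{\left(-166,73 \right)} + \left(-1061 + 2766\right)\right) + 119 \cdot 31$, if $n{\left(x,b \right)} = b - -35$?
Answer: $5502$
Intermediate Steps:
$n{\left(x,b \right)} = 35 + b$ ($n{\left(x,b \right)} = b + 35 = 35 + b$)
$\left(n{\left(-166,73 \right)} + \left(-1061 + 2766\right)\right) + 119 \cdot 31 = \left(\left(35 + 73\right) + \left(-1061 + 2766\right)\right) + 119 \cdot 31 = \left(108 + 1705\right) + 3689 = 1813 + 3689 = 5502$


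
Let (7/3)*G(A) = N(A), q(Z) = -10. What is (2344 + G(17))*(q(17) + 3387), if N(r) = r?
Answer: 55582043/7 ≈ 7.9403e+6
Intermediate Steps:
G(A) = 3*A/7
(2344 + G(17))*(q(17) + 3387) = (2344 + (3/7)*17)*(-10 + 3387) = (2344 + 51/7)*3377 = (16459/7)*3377 = 55582043/7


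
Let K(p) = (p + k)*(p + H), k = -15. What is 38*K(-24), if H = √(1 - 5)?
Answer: 35568 - 2964*I ≈ 35568.0 - 2964.0*I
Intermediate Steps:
H = 2*I (H = √(-4) = 2*I ≈ 2.0*I)
K(p) = (-15 + p)*(p + 2*I) (K(p) = (p - 15)*(p + 2*I) = (-15 + p)*(p + 2*I))
38*K(-24) = 38*((-24)² - 30*I - 24*(-15 + 2*I)) = 38*(576 - 30*I + (360 - 48*I)) = 38*(936 - 78*I) = 35568 - 2964*I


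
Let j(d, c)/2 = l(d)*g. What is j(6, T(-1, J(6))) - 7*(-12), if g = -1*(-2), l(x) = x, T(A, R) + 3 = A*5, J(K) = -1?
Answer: 108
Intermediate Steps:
T(A, R) = -3 + 5*A (T(A, R) = -3 + A*5 = -3 + 5*A)
g = 2
j(d, c) = 4*d (j(d, c) = 2*(d*2) = 2*(2*d) = 4*d)
j(6, T(-1, J(6))) - 7*(-12) = 4*6 - 7*(-12) = 24 + 84 = 108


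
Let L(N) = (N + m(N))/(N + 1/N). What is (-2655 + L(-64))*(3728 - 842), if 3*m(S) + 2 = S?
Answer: -31376681466/4097 ≈ -7.6585e+6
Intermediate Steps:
m(S) = -⅔ + S/3
L(N) = (-⅔ + 4*N/3)/(N + 1/N) (L(N) = (N + (-⅔ + N/3))/(N + 1/N) = (-⅔ + 4*N/3)/(N + 1/N))
(-2655 + L(-64))*(3728 - 842) = (-2655 + (⅔)*(-64)*(-1 + 2*(-64))/(1 + (-64)²))*(3728 - 842) = (-2655 + (⅔)*(-64)*(-1 - 128)/(1 + 4096))*2886 = (-2655 + (⅔)*(-64)*(-129)/4097)*2886 = (-2655 + (⅔)*(-64)*(1/4097)*(-129))*2886 = (-2655 + 5504/4097)*2886 = -10872031/4097*2886 = -31376681466/4097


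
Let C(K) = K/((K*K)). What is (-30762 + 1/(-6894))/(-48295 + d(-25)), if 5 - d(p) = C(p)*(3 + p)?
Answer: 5301830725/8322933168 ≈ 0.63701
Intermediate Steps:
C(K) = 1/K (C(K) = K/(K**2) = K/K**2 = 1/K)
d(p) = 5 - (3 + p)/p
(-30762 + 1/(-6894))/(-48295 + d(-25)) = (-30762 + 1/(-6894))/(-48295 + (4 - 3/(-25))) = (-30762 - 1/6894)/(-48295 + (4 - 3*(-1/25))) = -212073229/(6894*(-48295 + (4 + 3/25))) = -212073229/(6894*(-48295 + 103/25)) = -212073229/(6894*(-1207272/25)) = -212073229/6894*(-25/1207272) = 5301830725/8322933168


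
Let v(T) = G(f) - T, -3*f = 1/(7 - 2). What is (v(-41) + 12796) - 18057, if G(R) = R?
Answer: -78301/15 ≈ -5220.1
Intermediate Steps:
f = -1/15 (f = -1/(3*(7 - 2)) = -⅓/5 = -⅓*⅕ = -1/15 ≈ -0.066667)
v(T) = -1/15 - T
(v(-41) + 12796) - 18057 = ((-1/15 - 1*(-41)) + 12796) - 18057 = ((-1/15 + 41) + 12796) - 18057 = (614/15 + 12796) - 18057 = 192554/15 - 18057 = -78301/15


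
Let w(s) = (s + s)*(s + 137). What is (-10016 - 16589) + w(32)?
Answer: -15789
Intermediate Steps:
w(s) = 2*s*(137 + s) (w(s) = (2*s)*(137 + s) = 2*s*(137 + s))
(-10016 - 16589) + w(32) = (-10016 - 16589) + 2*32*(137 + 32) = -26605 + 2*32*169 = -26605 + 10816 = -15789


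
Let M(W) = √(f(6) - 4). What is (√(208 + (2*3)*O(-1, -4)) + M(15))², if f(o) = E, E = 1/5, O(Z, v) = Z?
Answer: 991/5 + 2*I*√19190/5 ≈ 198.2 + 55.411*I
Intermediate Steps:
E = ⅕ (E = 1*(⅕) = ⅕ ≈ 0.20000)
f(o) = ⅕
M(W) = I*√95/5 (M(W) = √(⅕ - 4) = √(-19/5) = I*√95/5)
(√(208 + (2*3)*O(-1, -4)) + M(15))² = (√(208 + (2*3)*(-1)) + I*√95/5)² = (√(208 + 6*(-1)) + I*√95/5)² = (√(208 - 6) + I*√95/5)² = (√202 + I*√95/5)²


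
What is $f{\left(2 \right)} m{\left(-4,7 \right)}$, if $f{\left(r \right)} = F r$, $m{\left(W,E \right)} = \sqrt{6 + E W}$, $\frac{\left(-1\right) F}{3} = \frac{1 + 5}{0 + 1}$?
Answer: $- 36 i \sqrt{22} \approx - 168.85 i$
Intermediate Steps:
$F = -18$ ($F = - 3 \frac{1 + 5}{0 + 1} = - 3 \cdot \frac{6}{1} = - 3 \cdot 6 \cdot 1 = \left(-3\right) 6 = -18$)
$f{\left(r \right)} = - 18 r$
$f{\left(2 \right)} m{\left(-4,7 \right)} = \left(-18\right) 2 \sqrt{6 + 7 \left(-4\right)} = - 36 \sqrt{6 - 28} = - 36 \sqrt{-22} = - 36 i \sqrt{22}$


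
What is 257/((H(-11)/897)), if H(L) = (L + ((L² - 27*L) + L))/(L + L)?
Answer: -76843/6 ≈ -12807.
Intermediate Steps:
H(L) = (L² - 25*L)/(2*L) (H(L) = (L + (L² - 26*L))/((2*L)) = (L² - 25*L)*(1/(2*L)) = (L² - 25*L)/(2*L))
257/((H(-11)/897)) = 257/(((-25/2 + (½)*(-11))/897)) = 257/(((-25/2 - 11/2)*(1/897))) = 257/((-18*1/897)) = 257/(-6/299) = 257*(-299/6) = -76843/6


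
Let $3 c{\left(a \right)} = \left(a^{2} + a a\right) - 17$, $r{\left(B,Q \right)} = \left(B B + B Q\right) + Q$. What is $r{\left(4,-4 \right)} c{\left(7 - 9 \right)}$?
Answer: $12$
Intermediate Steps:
$r{\left(B,Q \right)} = Q + B^{2} + B Q$ ($r{\left(B,Q \right)} = \left(B^{2} + B Q\right) + Q = Q + B^{2} + B Q$)
$c{\left(a \right)} = - \frac{17}{3} + \frac{2 a^{2}}{3}$ ($c{\left(a \right)} = \frac{\left(a^{2} + a a\right) - 17}{3} = \frac{\left(a^{2} + a^{2}\right) - 17}{3} = \frac{2 a^{2} - 17}{3} = \frac{-17 + 2 a^{2}}{3} = - \frac{17}{3} + \frac{2 a^{2}}{3}$)
$r{\left(4,-4 \right)} c{\left(7 - 9 \right)} = \left(-4 + 4^{2} + 4 \left(-4\right)\right) \left(- \frac{17}{3} + \frac{2 \left(7 - 9\right)^{2}}{3}\right) = \left(-4 + 16 - 16\right) \left(- \frac{17}{3} + \frac{2 \left(-2\right)^{2}}{3}\right) = - 4 \left(- \frac{17}{3} + \frac{2}{3} \cdot 4\right) = - 4 \left(- \frac{17}{3} + \frac{8}{3}\right) = \left(-4\right) \left(-3\right) = 12$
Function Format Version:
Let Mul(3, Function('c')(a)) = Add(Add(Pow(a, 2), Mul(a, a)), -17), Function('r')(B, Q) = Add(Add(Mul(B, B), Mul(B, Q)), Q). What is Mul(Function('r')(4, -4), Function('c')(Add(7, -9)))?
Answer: 12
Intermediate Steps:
Function('r')(B, Q) = Add(Q, Pow(B, 2), Mul(B, Q)) (Function('r')(B, Q) = Add(Add(Pow(B, 2), Mul(B, Q)), Q) = Add(Q, Pow(B, 2), Mul(B, Q)))
Function('c')(a) = Add(Rational(-17, 3), Mul(Rational(2, 3), Pow(a, 2))) (Function('c')(a) = Mul(Rational(1, 3), Add(Add(Pow(a, 2), Mul(a, a)), -17)) = Mul(Rational(1, 3), Add(Add(Pow(a, 2), Pow(a, 2)), -17)) = Mul(Rational(1, 3), Add(Mul(2, Pow(a, 2)), -17)) = Mul(Rational(1, 3), Add(-17, Mul(2, Pow(a, 2)))) = Add(Rational(-17, 3), Mul(Rational(2, 3), Pow(a, 2))))
Mul(Function('r')(4, -4), Function('c')(Add(7, -9))) = Mul(Add(-4, Pow(4, 2), Mul(4, -4)), Add(Rational(-17, 3), Mul(Rational(2, 3), Pow(Add(7, -9), 2)))) = Mul(Add(-4, 16, -16), Add(Rational(-17, 3), Mul(Rational(2, 3), Pow(-2, 2)))) = Mul(-4, Add(Rational(-17, 3), Mul(Rational(2, 3), 4))) = Mul(-4, Add(Rational(-17, 3), Rational(8, 3))) = Mul(-4, -3) = 12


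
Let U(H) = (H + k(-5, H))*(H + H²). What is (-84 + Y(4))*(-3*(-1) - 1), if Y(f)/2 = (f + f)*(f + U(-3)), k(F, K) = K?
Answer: -1192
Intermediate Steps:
U(H) = 2*H*(H + H²) (U(H) = (H + H)*(H + H²) = (2*H)*(H + H²) = 2*H*(H + H²))
Y(f) = 4*f*(-36 + f) (Y(f) = 2*((f + f)*(f + 2*(-3)²*(1 - 3))) = 2*((2*f)*(f + 2*9*(-2))) = 2*((2*f)*(f - 36)) = 2*((2*f)*(-36 + f)) = 2*(2*f*(-36 + f)) = 4*f*(-36 + f))
(-84 + Y(4))*(-3*(-1) - 1) = (-84 + 4*4*(-36 + 4))*(-3*(-1) - 1) = (-84 + 4*4*(-32))*(3 - 1) = (-84 - 512)*2 = -596*2 = -1192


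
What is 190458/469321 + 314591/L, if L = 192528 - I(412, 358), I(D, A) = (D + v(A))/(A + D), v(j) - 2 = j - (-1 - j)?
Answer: 141920533203952/69574692983709 ≈ 2.0398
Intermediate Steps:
v(j) = 3 + 2*j (v(j) = 2 + (j - (-1 - j)) = 2 + (j + (1 + j)) = 2 + (1 + 2*j) = 3 + 2*j)
I(D, A) = (3 + D + 2*A)/(A + D) (I(D, A) = (D + (3 + 2*A))/(A + D) = (3 + D + 2*A)/(A + D))
L = 148245429/770 (L = 192528 - (3 + 412 + 2*358)/(358 + 412) = 192528 - (3 + 412 + 716)/770 = 192528 - 1131/770 = 148245429/770 ≈ 1.9253e+5)
190458/469321 + 314591/L = 190458/469321 + 314591/(148245429/770) = 190458*(1/469321) + 314591*(770/148245429) = 190458/469321 + 242235070/148245429 = 141920533203952/69574692983709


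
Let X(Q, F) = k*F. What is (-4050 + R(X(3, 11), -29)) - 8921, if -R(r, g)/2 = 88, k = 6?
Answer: -13147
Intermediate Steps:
X(Q, F) = 6*F
R(r, g) = -176 (R(r, g) = -2*88 = -176)
(-4050 + R(X(3, 11), -29)) - 8921 = (-4050 - 176) - 8921 = -4226 - 8921 = -13147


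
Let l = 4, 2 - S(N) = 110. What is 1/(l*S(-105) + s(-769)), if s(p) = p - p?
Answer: -1/432 ≈ -0.0023148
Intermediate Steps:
S(N) = -108 (S(N) = 2 - 1*110 = 2 - 110 = -108)
s(p) = 0
1/(l*S(-105) + s(-769)) = 1/(4*(-108) + 0) = 1/(-432 + 0) = 1/(-432) = -1/432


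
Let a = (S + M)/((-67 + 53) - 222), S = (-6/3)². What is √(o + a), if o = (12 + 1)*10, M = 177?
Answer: √1799441/118 ≈ 11.368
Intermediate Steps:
S = 4 (S = (-6*⅓)² = (-2)² = 4)
a = -181/236 (a = (4 + 177)/((-67 + 53) - 222) = 181/(-14 - 222) = 181/(-236) = 181*(-1/236) = -181/236 ≈ -0.76695)
o = 130 (o = 13*10 = 130)
√(o + a) = √(130 - 181/236) = √(30499/236) = √1799441/118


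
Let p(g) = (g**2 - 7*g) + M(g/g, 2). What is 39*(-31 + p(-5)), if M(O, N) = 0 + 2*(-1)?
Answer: 1053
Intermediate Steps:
M(O, N) = -2 (M(O, N) = 0 - 2 = -2)
p(g) = -2 + g**2 - 7*g (p(g) = (g**2 - 7*g) - 2 = -2 + g**2 - 7*g)
39*(-31 + p(-5)) = 39*(-31 + (-2 + (-5)**2 - 7*(-5))) = 39*(-31 + (-2 + 25 + 35)) = 39*(-31 + 58) = 39*27 = 1053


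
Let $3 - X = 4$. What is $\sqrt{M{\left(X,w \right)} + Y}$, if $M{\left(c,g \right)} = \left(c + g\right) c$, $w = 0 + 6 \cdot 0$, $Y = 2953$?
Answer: $\sqrt{2954} \approx 54.351$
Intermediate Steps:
$X = -1$ ($X = 3 - 4 = -1$)
$w = 0$ ($w = 0 + 0 = 0$)
$M{\left(c,g \right)} = c \left(c + g\right)$
$\sqrt{M{\left(X,w \right)} + Y} = \sqrt{- (-1 + 0) + 2953} = \sqrt{\left(-1\right) \left(-1\right) + 2953} = \sqrt{1 + 2953} = \sqrt{2954}$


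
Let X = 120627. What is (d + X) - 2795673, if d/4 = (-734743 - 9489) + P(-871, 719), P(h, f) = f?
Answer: -5649098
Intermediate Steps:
d = -2974052 (d = 4*((-734743 - 9489) + 719) = 4*(-744232 + 719) = 4*(-743513) = -2974052)
(d + X) - 2795673 = (-2974052 + 120627) - 2795673 = -2853425 - 2795673 = -5649098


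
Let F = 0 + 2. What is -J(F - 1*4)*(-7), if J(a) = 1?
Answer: 7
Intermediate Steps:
F = 2
-J(F - 1*4)*(-7) = -(-7) = -1*(-7) = 7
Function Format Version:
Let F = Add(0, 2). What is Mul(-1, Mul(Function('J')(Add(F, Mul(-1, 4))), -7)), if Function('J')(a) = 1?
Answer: 7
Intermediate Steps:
F = 2
Mul(-1, Mul(Function('J')(Add(F, Mul(-1, 4))), -7)) = Mul(-1, Mul(1, -7)) = Mul(-1, -7) = 7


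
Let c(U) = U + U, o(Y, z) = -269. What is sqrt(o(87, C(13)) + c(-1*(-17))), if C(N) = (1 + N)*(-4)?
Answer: I*sqrt(235) ≈ 15.33*I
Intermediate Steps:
C(N) = -4 - 4*N
c(U) = 2*U
sqrt(o(87, C(13)) + c(-1*(-17))) = sqrt(-269 + 2*(-1*(-17))) = sqrt(-269 + 2*17) = sqrt(-269 + 34) = sqrt(-235) = I*sqrt(235)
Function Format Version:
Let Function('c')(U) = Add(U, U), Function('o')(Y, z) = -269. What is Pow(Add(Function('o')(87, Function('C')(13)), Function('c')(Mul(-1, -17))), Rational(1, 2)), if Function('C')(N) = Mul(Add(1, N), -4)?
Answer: Mul(I, Pow(235, Rational(1, 2))) ≈ Mul(15.330, I)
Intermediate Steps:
Function('C')(N) = Add(-4, Mul(-4, N))
Function('c')(U) = Mul(2, U)
Pow(Add(Function('o')(87, Function('C')(13)), Function('c')(Mul(-1, -17))), Rational(1, 2)) = Pow(Add(-269, Mul(2, Mul(-1, -17))), Rational(1, 2)) = Pow(Add(-269, Mul(2, 17)), Rational(1, 2)) = Pow(Add(-269, 34), Rational(1, 2)) = Pow(-235, Rational(1, 2)) = Mul(I, Pow(235, Rational(1, 2)))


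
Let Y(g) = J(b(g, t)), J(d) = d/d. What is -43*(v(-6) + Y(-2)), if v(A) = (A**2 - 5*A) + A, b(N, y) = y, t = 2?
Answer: -2623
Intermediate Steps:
v(A) = A**2 - 4*A
J(d) = 1
Y(g) = 1
-43*(v(-6) + Y(-2)) = -43*(-6*(-4 - 6) + 1) = -43*(-6*(-10) + 1) = -43*(60 + 1) = -43*61 = -2623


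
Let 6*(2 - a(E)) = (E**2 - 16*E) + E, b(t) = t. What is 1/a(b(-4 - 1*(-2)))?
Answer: -3/11 ≈ -0.27273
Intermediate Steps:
a(E) = 2 - E**2/6 + 5*E/2 (a(E) = 2 - ((E**2 - 16*E) + E)/6 = 2 - (E**2 - 15*E)/6 = 2 + (-E**2/6 + 5*E/2) = 2 - E**2/6 + 5*E/2)
1/a(b(-4 - 1*(-2))) = 1/(2 - (-4 - 1*(-2))**2/6 + 5*(-4 - 1*(-2))/2) = 1/(2 - (-4 + 2)**2/6 + 5*(-4 + 2)/2) = 1/(2 - 1/6*(-2)**2 + (5/2)*(-2)) = 1/(2 - 1/6*4 - 5) = 1/(2 - 2/3 - 5) = 1/(-11/3) = -3/11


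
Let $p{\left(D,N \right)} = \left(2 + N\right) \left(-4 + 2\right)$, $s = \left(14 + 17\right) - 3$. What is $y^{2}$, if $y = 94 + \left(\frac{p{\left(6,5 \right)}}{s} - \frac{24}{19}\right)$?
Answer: $\frac{12285025}{1444} \approx 8507.6$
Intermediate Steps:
$s = 28$ ($s = 31 - 3 = 28$)
$p{\left(D,N \right)} = -4 - 2 N$ ($p{\left(D,N \right)} = \left(2 + N\right) \left(-2\right) = -4 - 2 N$)
$y = \frac{3505}{38}$ ($y = 94 - \left(\frac{24}{19} - \frac{-4 - 10}{28}\right) = 94 - \left(\frac{24}{19} - \left(-4 - 10\right) \frac{1}{28}\right) = 94 - \frac{67}{38} = \frac{3505}{38} \approx 92.237$)
$y^{2} = \left(\frac{3505}{38}\right)^{2} = \frac{12285025}{1444}$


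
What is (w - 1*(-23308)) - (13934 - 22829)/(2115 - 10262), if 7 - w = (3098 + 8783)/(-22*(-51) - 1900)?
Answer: 147868877487/6338366 ≈ 23329.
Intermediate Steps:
w = 17327/778 (w = 7 - (3098 + 8783)/(-22*(-51) - 1900) = 7 - 11881/(1122 - 1900) = 7 - 11881/(-778) = 7 - 11881*(-1)/778 = 7 - 1*(-11881/778) = 7 + 11881/778 = 17327/778 ≈ 22.271)
(w - 1*(-23308)) - (13934 - 22829)/(2115 - 10262) = (17327/778 - 1*(-23308)) - (13934 - 22829)/(2115 - 10262) = (17327/778 + 23308) - (-8895)/(-8147) = 18150951/778 - (-8895)*(-1)/8147 = 18150951/778 - 1*8895/8147 = 18150951/778 - 8895/8147 = 147868877487/6338366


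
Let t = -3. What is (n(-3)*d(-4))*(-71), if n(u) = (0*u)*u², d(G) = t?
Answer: 0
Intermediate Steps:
d(G) = -3
n(u) = 0 (n(u) = 0*u² = 0)
(n(-3)*d(-4))*(-71) = (0*(-3))*(-71) = 0*(-71) = 0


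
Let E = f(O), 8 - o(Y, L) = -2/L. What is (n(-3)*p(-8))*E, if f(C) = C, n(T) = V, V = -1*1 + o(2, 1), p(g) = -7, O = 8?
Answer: -504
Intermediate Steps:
o(Y, L) = 8 + 2/L (o(Y, L) = 8 - (-2)/L = 8 + 2/L)
V = 9 (V = -1*1 + (8 + 2/1) = -1 + (8 + 2*1) = -1 + (8 + 2) = -1 + 10 = 9)
n(T) = 9
E = 8
(n(-3)*p(-8))*E = (9*(-7))*8 = -63*8 = -504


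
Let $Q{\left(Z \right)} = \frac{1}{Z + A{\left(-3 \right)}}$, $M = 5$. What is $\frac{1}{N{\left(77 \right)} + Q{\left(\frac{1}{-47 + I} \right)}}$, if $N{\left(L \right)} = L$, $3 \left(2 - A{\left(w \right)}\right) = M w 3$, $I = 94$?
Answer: $\frac{800}{61647} \approx 0.012977$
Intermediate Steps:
$A{\left(w \right)} = 2 - 5 w$ ($A{\left(w \right)} = 2 - \frac{5 w 3}{3} = 2 - \frac{15 w}{3} = 2 - 5 w$)
$Q{\left(Z \right)} = \frac{1}{17 + Z}$ ($Q{\left(Z \right)} = \frac{1}{Z + \left(2 - -15\right)} = \frac{1}{Z + \left(2 + 15\right)} = \frac{1}{Z + 17} = \frac{1}{17 + Z}$)
$\frac{1}{N{\left(77 \right)} + Q{\left(\frac{1}{-47 + I} \right)}} = \frac{1}{77 + \frac{1}{17 + \frac{1}{-47 + 94}}} = \frac{1}{77 + \frac{1}{17 + \frac{1}{47}}} = \frac{1}{77 + \frac{1}{\frac{800}{47}}} = \frac{1}{77 + \frac{47}{800}} = \frac{1}{\frac{61647}{800}} = \frac{800}{61647}$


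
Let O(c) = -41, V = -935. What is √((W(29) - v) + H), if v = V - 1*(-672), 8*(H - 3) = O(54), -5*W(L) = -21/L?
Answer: √87807070/580 ≈ 16.156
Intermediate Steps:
W(L) = 21/(5*L) (W(L) = -(-21)/(5*L) = 21/(5*L))
H = -17/8 (H = 3 + (⅛)*(-41) = 3 - 41/8 = -17/8 ≈ -2.1250)
v = -263 (v = -935 - 1*(-672) = -935 + 672 = -263)
√((W(29) - v) + H) = √(((21/5)/29 - 1*(-263)) - 17/8) = √(((21/5)*(1/29) + 263) - 17/8) = √((21/145 + 263) - 17/8) = √(38156/145 - 17/8) = √(302783/1160) = √87807070/580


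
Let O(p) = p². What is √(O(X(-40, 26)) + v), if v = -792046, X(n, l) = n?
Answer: I*√790446 ≈ 889.07*I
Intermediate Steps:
√(O(X(-40, 26)) + v) = √((-40)² - 792046) = √(1600 - 792046) = √(-790446) = I*√790446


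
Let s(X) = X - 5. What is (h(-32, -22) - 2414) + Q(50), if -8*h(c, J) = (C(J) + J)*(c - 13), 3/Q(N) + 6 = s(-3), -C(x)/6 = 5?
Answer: -18947/7 ≈ -2706.7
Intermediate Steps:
C(x) = -30 (C(x) = -6*5 = -30)
s(X) = -5 + X
Q(N) = -3/14 (Q(N) = 3/(-6 + (-5 - 3)) = 3/(-6 - 8) = 3/(-14) = 3*(-1/14) = -3/14)
h(c, J) = -(-30 + J)*(-13 + c)/8 (h(c, J) = -(-30 + J)*(c - 13)/8 = -(-30 + J)*(-13 + c)/8)
(h(-32, -22) - 2414) + Q(50) = ((-195/4 + (13/8)*(-22) + (15/4)*(-32) - ⅛*(-22)*(-32)) - 2414) - 3/14 = ((-195/4 - 143/4 - 120 - 88) - 2414) - 3/14 = (-585/2 - 2414) - 3/14 = -5413/2 - 3/14 = -18947/7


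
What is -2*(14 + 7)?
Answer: -42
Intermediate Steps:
-2*(14 + 7) = -2*21 = -42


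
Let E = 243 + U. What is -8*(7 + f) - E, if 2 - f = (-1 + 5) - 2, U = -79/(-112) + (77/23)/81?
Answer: -62543945/208656 ≈ -299.75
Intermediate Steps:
U = 155801/208656 (U = -79*(-1/112) + (77*(1/23))*(1/81) = 79/112 + (77/23)*(1/81) = 79/112 + 77/1863 = 155801/208656 ≈ 0.74669)
f = 0 (f = 2 - ((-1 + 5) - 2) = 2 - (4 - 2) = 2 - 1*2 = 2 - 2 = 0)
E = 50859209/208656 (E = 243 + 155801/208656 = 50859209/208656 ≈ 243.75)
-8*(7 + f) - E = -8*(7 + 0) - 1*50859209/208656 = -8*7 - 50859209/208656 = -56 - 50859209/208656 = -62543945/208656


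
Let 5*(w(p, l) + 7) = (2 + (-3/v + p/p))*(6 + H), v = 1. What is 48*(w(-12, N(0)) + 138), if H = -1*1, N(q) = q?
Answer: 6288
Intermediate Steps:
H = -1
w(p, l) = -7 (w(p, l) = -7 + ((2 + (-3/1 + p/p))*(6 - 1))/5 = -7 + ((2 + (-3*1 + 1))*5)/5 = -7 + ((2 + (-3 + 1))*5)/5 = -7 + ((2 - 2)*5)/5 = -7 + (0*5)/5 = -7 + (⅕)*0 = -7 + 0 = -7)
48*(w(-12, N(0)) + 138) = 48*(-7 + 138) = 48*131 = 6288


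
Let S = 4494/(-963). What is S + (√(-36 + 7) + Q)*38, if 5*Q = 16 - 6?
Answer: 214/3 + 38*I*√29 ≈ 71.333 + 204.64*I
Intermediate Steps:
Q = 2 (Q = (16 - 6)/5 = (⅕)*10 = 2)
S = -14/3 (S = 4494*(-1/963) = -14/3 ≈ -4.6667)
S + (√(-36 + 7) + Q)*38 = -14/3 + (√(-36 + 7) + 2)*38 = -14/3 + (√(-29) + 2)*38 = -14/3 + (I*√29 + 2)*38 = -14/3 + (2 + I*√29)*38 = -14/3 + (76 + 38*I*√29) = 214/3 + 38*I*√29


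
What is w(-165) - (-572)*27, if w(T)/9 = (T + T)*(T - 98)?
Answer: 796554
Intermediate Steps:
w(T) = 18*T*(-98 + T) (w(T) = 9*((T + T)*(T - 98)) = 9*((2*T)*(-98 + T)) = 9*(2*T*(-98 + T)) = 18*T*(-98 + T))
w(-165) - (-572)*27 = 18*(-165)*(-98 - 165) - (-572)*27 = 18*(-165)*(-263) - 1*(-15444) = 781110 + 15444 = 796554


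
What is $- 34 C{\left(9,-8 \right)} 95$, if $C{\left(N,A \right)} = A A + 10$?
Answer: $-239020$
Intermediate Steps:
$C{\left(N,A \right)} = 10 + A^{2}$ ($C{\left(N,A \right)} = A^{2} + 10 = 10 + A^{2}$)
$- 34 C{\left(9,-8 \right)} 95 = - 34 \left(10 + \left(-8\right)^{2}\right) 95 = - 34 \left(10 + 64\right) 95 = \left(-34\right) 74 \cdot 95 = \left(-2516\right) 95 = -239020$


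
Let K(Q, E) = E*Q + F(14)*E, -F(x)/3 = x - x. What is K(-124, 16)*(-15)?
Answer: 29760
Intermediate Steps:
F(x) = 0 (F(x) = -3*(x - x) = -3*0 = 0)
K(Q, E) = E*Q (K(Q, E) = E*Q + 0*E = E*Q + 0 = E*Q)
K(-124, 16)*(-15) = (16*(-124))*(-15) = -1984*(-15) = 29760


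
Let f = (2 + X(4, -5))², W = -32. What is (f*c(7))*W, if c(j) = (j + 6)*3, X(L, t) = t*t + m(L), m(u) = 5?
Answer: -1277952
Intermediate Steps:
X(L, t) = 5 + t² (X(L, t) = t*t + 5 = t² + 5 = 5 + t²)
f = 1024 (f = (2 + (5 + (-5)²))² = (2 + (5 + 25))² = (2 + 30)² = 32² = 1024)
c(j) = 18 + 3*j (c(j) = (6 + j)*3 = 18 + 3*j)
(f*c(7))*W = (1024*(18 + 3*7))*(-32) = (1024*(18 + 21))*(-32) = (1024*39)*(-32) = 39936*(-32) = -1277952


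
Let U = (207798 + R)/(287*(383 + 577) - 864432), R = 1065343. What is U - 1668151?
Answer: -982395414853/588912 ≈ -1.6682e+6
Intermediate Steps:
U = -1273141/588912 (U = (207798 + 1065343)/(287*(383 + 577) - 864432) = 1273141/(287*960 - 864432) = 1273141/(275520 - 864432) = 1273141/(-588912) = 1273141*(-1/588912) = -1273141/588912 ≈ -2.1619)
U - 1668151 = -1273141/588912 - 1668151 = -982395414853/588912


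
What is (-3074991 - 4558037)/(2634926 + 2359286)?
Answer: -1908257/1248553 ≈ -1.5284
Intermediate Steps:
(-3074991 - 4558037)/(2634926 + 2359286) = -7633028/4994212 = -7633028*1/4994212 = -1908257/1248553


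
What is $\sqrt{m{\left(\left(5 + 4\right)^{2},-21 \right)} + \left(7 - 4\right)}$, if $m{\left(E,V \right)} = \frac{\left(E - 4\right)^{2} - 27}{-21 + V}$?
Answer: $\frac{38 i \sqrt{42}}{21} \approx 11.727 i$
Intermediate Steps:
$m{\left(E,V \right)} = \frac{-27 + \left(-4 + E\right)^{2}}{-21 + V}$ ($m{\left(E,V \right)} = \frac{\left(-4 + E\right)^{2} - 27}{-21 + V} = \frac{-27 + \left(-4 + E\right)^{2}}{-21 + V}$)
$\sqrt{m{\left(\left(5 + 4\right)^{2},-21 \right)} + \left(7 - 4\right)} = \sqrt{\frac{-27 + \left(-4 + \left(5 + 4\right)^{2}\right)^{2}}{-21 - 21} + \left(7 - 4\right)} = \sqrt{\frac{-27 + \left(-4 + 9^{2}\right)^{2}}{-42} + \left(7 - 4\right)} = \sqrt{- \frac{-27 + \left(-4 + 81\right)^{2}}{42} + 3} = \sqrt{- \frac{-27 + 77^{2}}{42} + 3} = \sqrt{- \frac{-27 + 5929}{42} + 3} = \sqrt{\left(- \frac{1}{42}\right) 5902 + 3} = \sqrt{- \frac{2951}{21} + 3} = \sqrt{- \frac{2888}{21}} = \frac{38 i \sqrt{42}}{21}$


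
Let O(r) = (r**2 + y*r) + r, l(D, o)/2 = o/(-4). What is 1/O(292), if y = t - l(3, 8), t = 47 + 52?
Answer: 1/115632 ≈ 8.6481e-6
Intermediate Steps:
l(D, o) = -o/2 (l(D, o) = 2*(o/(-4)) = 2*(o*(-1/4)) = 2*(-o/4) = -o/2)
t = 99
y = 103 (y = 99 - (-1)*8/2 = 99 - 1*(-4) = 99 + 4 = 103)
O(r) = r**2 + 104*r (O(r) = (r**2 + 103*r) + r = r**2 + 104*r)
1/O(292) = 1/(292*(104 + 292)) = 1/(292*396) = 1/115632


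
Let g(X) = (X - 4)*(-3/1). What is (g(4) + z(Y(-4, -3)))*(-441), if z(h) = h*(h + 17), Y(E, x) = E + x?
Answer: 30870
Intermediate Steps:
g(X) = 12 - 3*X (g(X) = (-4 + X)*(-3*1) = (-4 + X)*(-3) = 12 - 3*X)
z(h) = h*(17 + h)
(g(4) + z(Y(-4, -3)))*(-441) = ((12 - 3*4) + (-4 - 3)*(17 + (-4 - 3)))*(-441) = ((12 - 12) - 7*(17 - 7))*(-441) = (0 - 7*10)*(-441) = (0 - 70)*(-441) = -70*(-441) = 30870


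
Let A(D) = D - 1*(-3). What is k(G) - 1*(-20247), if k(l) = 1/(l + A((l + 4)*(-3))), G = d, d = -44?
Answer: 1599514/79 ≈ 20247.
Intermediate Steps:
A(D) = 3 + D (A(D) = D + 3 = 3 + D)
G = -44
k(l) = 1/(-9 - 2*l) (k(l) = 1/(l + (3 + (l + 4)*(-3))) = 1/(l + (3 + (4 + l)*(-3))) = 1/(l + (3 + (-12 - 3*l))) = 1/(l + (-9 - 3*l)) = 1/(-9 - 2*l))
k(G) - 1*(-20247) = 1/(-9 - 2*(-44)) - 1*(-20247) = 1/(-9 + 88) + 20247 = 1/79 + 20247 = 1599514/79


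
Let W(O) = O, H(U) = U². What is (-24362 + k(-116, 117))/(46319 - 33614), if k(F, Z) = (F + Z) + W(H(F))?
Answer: -727/847 ≈ -0.85832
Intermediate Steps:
k(F, Z) = F + Z + F² (k(F, Z) = (F + Z) + F² = F + Z + F²)
(-24362 + k(-116, 117))/(46319 - 33614) = (-24362 + (-116 + 117 + (-116)²))/(46319 - 33614) = (-24362 + (-116 + 117 + 13456))/12705 = (-24362 + 13457)*(1/12705) = -10905*1/12705 = -727/847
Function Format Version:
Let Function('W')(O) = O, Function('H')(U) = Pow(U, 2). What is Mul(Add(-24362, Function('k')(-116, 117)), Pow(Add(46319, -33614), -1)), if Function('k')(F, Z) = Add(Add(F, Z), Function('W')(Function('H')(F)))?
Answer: Rational(-727, 847) ≈ -0.85832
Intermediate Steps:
Function('k')(F, Z) = Add(F, Z, Pow(F, 2)) (Function('k')(F, Z) = Add(Add(F, Z), Pow(F, 2)) = Add(F, Z, Pow(F, 2)))
Mul(Add(-24362, Function('k')(-116, 117)), Pow(Add(46319, -33614), -1)) = Mul(Add(-24362, Add(-116, 117, Pow(-116, 2))), Pow(Add(46319, -33614), -1)) = Mul(Add(-24362, Add(-116, 117, 13456)), Pow(12705, -1)) = Mul(Add(-24362, 13457), Rational(1, 12705)) = Mul(-10905, Rational(1, 12705)) = Rational(-727, 847)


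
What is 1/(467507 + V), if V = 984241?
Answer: 1/1451748 ≈ 6.8882e-7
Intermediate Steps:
1/(467507 + V) = 1/(467507 + 984241) = 1/1451748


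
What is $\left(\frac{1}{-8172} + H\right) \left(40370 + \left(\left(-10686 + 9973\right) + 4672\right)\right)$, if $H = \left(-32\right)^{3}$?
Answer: $- \frac{11870423919913}{8172} \approx -1.4526 \cdot 10^{9}$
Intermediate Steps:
$H = -32768$
$\left(\frac{1}{-8172} + H\right) \left(40370 + \left(\left(-10686 + 9973\right) + 4672\right)\right) = \left(\frac{1}{-8172} - 32768\right) \left(40370 + \left(\left(-10686 + 9973\right) + 4672\right)\right) = \left(- \frac{1}{8172} - 32768\right) \left(40370 + \left(-713 + 4672\right)\right) = - \frac{267780097 \left(40370 + 3959\right)}{8172} = \left(- \frac{267780097}{8172}\right) 44329 = - \frac{11870423919913}{8172}$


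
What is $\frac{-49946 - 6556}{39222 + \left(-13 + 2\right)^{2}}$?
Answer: $- \frac{56502}{39343} \approx -1.4361$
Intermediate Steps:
$\frac{-49946 - 6556}{39222 + \left(-13 + 2\right)^{2}} = - \frac{56502}{39222 + \left(-11\right)^{2}} = - \frac{56502}{39222 + 121} = - \frac{56502}{39343}$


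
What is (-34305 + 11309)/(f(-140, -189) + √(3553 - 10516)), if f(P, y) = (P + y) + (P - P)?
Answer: 1891421/28801 + 5749*I*√6963/28801 ≈ 65.672 + 16.656*I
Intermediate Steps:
f(P, y) = P + y (f(P, y) = (P + y) + 0 = P + y)
(-34305 + 11309)/(f(-140, -189) + √(3553 - 10516)) = (-34305 + 11309)/((-140 - 189) + √(3553 - 10516)) = -22996/(-329 + √(-6963)) = -22996/(-329 + I*√6963)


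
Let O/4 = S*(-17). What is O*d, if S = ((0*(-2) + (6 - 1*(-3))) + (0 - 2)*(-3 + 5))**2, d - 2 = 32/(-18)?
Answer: -3400/9 ≈ -377.78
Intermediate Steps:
d = 2/9 (d = 2 + 32/(-18) = 2 + 32*(-1/18) = 2 - 16/9 = 2/9 ≈ 0.22222)
S = 25 (S = ((0 + (6 + 3)) - 2*2)**2 = ((0 + 9) - 4)**2 = (9 - 4)**2 = 5**2 = 25)
O = -1700 (O = 4*(25*(-17)) = 4*(-425) = -1700)
O*d = -1700*2/9 = -3400/9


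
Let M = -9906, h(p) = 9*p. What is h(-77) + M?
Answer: -10599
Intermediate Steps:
h(-77) + M = 9*(-77) - 9906 = -693 - 9906 = -10599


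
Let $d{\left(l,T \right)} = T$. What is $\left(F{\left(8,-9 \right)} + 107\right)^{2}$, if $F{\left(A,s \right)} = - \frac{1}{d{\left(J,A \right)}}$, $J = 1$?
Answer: $\frac{731025}{64} \approx 11422.0$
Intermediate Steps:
$F{\left(A,s \right)} = - \frac{1}{A}$
$\left(F{\left(8,-9 \right)} + 107\right)^{2} = \left(- \frac{1}{8} + 107\right)^{2} = \left(\frac{855}{8}\right)^{2} = \frac{731025}{64}$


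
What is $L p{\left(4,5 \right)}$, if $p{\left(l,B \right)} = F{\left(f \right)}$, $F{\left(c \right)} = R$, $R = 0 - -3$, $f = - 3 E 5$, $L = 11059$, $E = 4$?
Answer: $33177$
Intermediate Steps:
$f = -60$ ($f = \left(-3\right) 4 \cdot 5 = \left(-12\right) 5 = -60$)
$R = 3$ ($R = 0 + 3 = 3$)
$F{\left(c \right)} = 3$
$p{\left(l,B \right)} = 3$
$L p{\left(4,5 \right)} = 11059 \cdot 3 = 33177$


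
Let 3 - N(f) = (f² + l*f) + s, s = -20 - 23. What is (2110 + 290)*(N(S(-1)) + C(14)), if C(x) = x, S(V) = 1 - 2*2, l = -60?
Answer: -309600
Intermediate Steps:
S(V) = -3 (S(V) = 1 - 4 = -3)
s = -43
N(f) = 46 - f² + 60*f (N(f) = 3 - ((f² - 60*f) - 43) = 3 - (-43 + f² - 60*f) = 3 + (43 - f² + 60*f) = 46 - f² + 60*f)
(2110 + 290)*(N(S(-1)) + C(14)) = (2110 + 290)*((46 - 1*(-3)² + 60*(-3)) + 14) = 2400*((46 - 1*9 - 180) + 14) = 2400*((46 - 9 - 180) + 14) = 2400*(-143 + 14) = 2400*(-129) = -309600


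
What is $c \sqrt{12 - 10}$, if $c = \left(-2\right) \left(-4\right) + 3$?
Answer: $11 \sqrt{2} \approx 15.556$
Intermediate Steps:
$c = 11$ ($c = 8 + 3 = 11$)
$c \sqrt{12 - 10} = 11 \sqrt{12 - 10} = 11 \sqrt{2}$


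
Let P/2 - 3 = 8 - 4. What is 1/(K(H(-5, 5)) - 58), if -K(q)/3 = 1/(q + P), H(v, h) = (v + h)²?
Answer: -14/815 ≈ -0.017178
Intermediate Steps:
P = 14 (P = 6 + 2*(8 - 4) = 6 + 2*4 = 6 + 8 = 14)
H(v, h) = (h + v)²
K(q) = -3/(14 + q) (K(q) = -3/(q + 14) = -3/(14 + q))
1/(K(H(-5, 5)) - 58) = 1/(-3/(14 + (5 - 5)²) - 58) = 1/(-3/(14 + 0²) - 58) = 1/(-3/(14 + 0) - 58) = 1/(-3/14 - 58) = 1/(-815/14) = -14/815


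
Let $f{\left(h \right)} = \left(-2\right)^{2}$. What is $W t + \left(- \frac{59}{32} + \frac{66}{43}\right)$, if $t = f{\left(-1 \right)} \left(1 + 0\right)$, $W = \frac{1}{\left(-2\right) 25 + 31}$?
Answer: $- \frac{13579}{26144} \approx -0.51939$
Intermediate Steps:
$f{\left(h \right)} = 4$
$W = - \frac{1}{19}$ ($W = \frac{1}{-50 + 31} = \frac{1}{-19} = - \frac{1}{19} \approx -0.052632$)
$t = 4$ ($t = 4 \left(1 + 0\right) = 4 \cdot 1 = 4$)
$W t + \left(- \frac{59}{32} + \frac{66}{43}\right) = \left(- \frac{1}{19}\right) 4 + \left(- \frac{59}{32} + \frac{66}{43}\right) = - \frac{4}{19} + \left(\left(-59\right) \frac{1}{32} + 66 \cdot \frac{1}{43}\right) = - \frac{4}{19} + \left(- \frac{59}{32} + \frac{66}{43}\right) = - \frac{4}{19} - \frac{425}{1376} = - \frac{13579}{26144}$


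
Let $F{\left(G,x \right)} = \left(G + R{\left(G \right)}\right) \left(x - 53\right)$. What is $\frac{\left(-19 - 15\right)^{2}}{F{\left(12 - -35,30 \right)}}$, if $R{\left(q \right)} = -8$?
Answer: $- \frac{1156}{897} \approx -1.2887$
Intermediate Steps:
$F{\left(G,x \right)} = \left(-53 + x\right) \left(-8 + G\right)$ ($F{\left(G,x \right)} = \left(G - 8\right) \left(x - 53\right) = \left(-8 + G\right) \left(-53 + x\right) = \left(-53 + x\right) \left(-8 + G\right)$)
$\frac{\left(-19 - 15\right)^{2}}{F{\left(12 - -35,30 \right)}} = \frac{\left(-19 - 15\right)^{2}}{424 - 53 \left(12 - -35\right) - 240 + \left(12 - -35\right) 30} = \frac{\left(-34\right)^{2}}{424 - 53 \left(12 + 35\right) - 240 + \left(12 + 35\right) 30} = \frac{1156}{424 - 2491 - 240 + 47 \cdot 30} = \frac{1156}{424 - 2491 - 240 + 1410} = \frac{1156}{-897} = 1156 \left(- \frac{1}{897}\right) = - \frac{1156}{897}$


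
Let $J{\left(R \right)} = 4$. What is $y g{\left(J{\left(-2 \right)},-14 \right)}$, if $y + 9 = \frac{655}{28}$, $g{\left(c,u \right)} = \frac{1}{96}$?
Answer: $\frac{403}{2688} \approx 0.14993$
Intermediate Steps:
$g{\left(c,u \right)} = \frac{1}{96}$
$y = \frac{403}{28}$ ($y = -9 + \frac{655}{28} = \frac{403}{28} \approx 14.393$)
$y g{\left(J{\left(-2 \right)},-14 \right)} = \frac{403}{28} \cdot \frac{1}{96} = \frac{403}{2688}$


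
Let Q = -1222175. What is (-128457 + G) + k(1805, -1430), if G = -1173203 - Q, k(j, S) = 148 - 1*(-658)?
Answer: -78679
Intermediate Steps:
k(j, S) = 806 (k(j, S) = 148 + 658 = 806)
G = 48972 (G = -1173203 - 1*(-1222175) = -1173203 + 1222175 = 48972)
(-128457 + G) + k(1805, -1430) = (-128457 + 48972) + 806 = -79485 + 806 = -78679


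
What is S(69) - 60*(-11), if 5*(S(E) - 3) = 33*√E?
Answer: 663 + 33*√69/5 ≈ 717.82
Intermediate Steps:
S(E) = 3 + 33*√E/5 (S(E) = 3 + (33*√E)/5 = 3 + 33*√E/5)
S(69) - 60*(-11) = (3 + 33*√69/5) - 60*(-11) = (3 + 33*√69/5) - 1*(-660) = (3 + 33*√69/5) + 660 = 663 + 33*√69/5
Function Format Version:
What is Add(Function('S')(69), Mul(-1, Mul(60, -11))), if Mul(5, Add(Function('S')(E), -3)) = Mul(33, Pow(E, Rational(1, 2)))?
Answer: Add(663, Mul(Rational(33, 5), Pow(69, Rational(1, 2)))) ≈ 717.82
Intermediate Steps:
Function('S')(E) = Add(3, Mul(Rational(33, 5), Pow(E, Rational(1, 2)))) (Function('S')(E) = Add(3, Mul(Rational(1, 5), Mul(33, Pow(E, Rational(1, 2))))) = Add(3, Mul(Rational(33, 5), Pow(E, Rational(1, 2)))))
Add(Function('S')(69), Mul(-1, Mul(60, -11))) = Add(Add(3, Mul(Rational(33, 5), Pow(69, Rational(1, 2)))), Mul(-1, Mul(60, -11))) = Add(Add(3, Mul(Rational(33, 5), Pow(69, Rational(1, 2)))), Mul(-1, -660)) = Add(Add(3, Mul(Rational(33, 5), Pow(69, Rational(1, 2)))), 660) = Add(663, Mul(Rational(33, 5), Pow(69, Rational(1, 2))))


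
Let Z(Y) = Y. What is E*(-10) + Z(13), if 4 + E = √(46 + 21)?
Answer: 53 - 10*√67 ≈ -28.854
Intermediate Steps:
E = -4 + √67 (E = -4 + √(46 + 21) = -4 + √67 ≈ 4.1854)
E*(-10) + Z(13) = (-4 + √67)*(-10) + 13 = (40 - 10*√67) + 13 = 53 - 10*√67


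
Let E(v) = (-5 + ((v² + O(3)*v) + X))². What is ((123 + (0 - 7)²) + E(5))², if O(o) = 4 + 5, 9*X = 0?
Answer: 19333609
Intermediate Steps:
X = 0 (X = (⅑)*0 = 0)
O(o) = 9
E(v) = (-5 + v² + 9*v)² (E(v) = (-5 + ((v² + 9*v) + 0))² = (-5 + (v² + 9*v))² = (-5 + v² + 9*v)²)
((123 + (0 - 7)²) + E(5))² = ((123 + (0 - 7)²) + (-5 + 5² + 9*5)²)² = ((123 + (-7)²) + (-5 + 25 + 45)²)² = ((123 + 49) + 65²)² = (172 + 4225)² = 4397² = 19333609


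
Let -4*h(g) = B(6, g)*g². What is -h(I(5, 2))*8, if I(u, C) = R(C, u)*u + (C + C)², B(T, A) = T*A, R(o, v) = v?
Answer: 827052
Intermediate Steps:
B(T, A) = A*T
I(u, C) = u² + 4*C² (I(u, C) = u*u + (C + C)² = u² + (2*C)² = u² + 4*C²)
h(g) = -3*g³/2 (h(g) = -g*6*g²/4 = -6*g*g²/4 = -3*g³/2)
-h(I(5, 2))*8 = -(-3)*(5² + 4*2²)³/2*8 = -(-3)*(25 + 4*4)³/2*8 = -(-3)*(25 + 16)³/2*8 = -(-3)*41³/2*8 = -(-3)*68921/2*8 = -1*(-206763/2)*8 = (206763/2)*8 = 827052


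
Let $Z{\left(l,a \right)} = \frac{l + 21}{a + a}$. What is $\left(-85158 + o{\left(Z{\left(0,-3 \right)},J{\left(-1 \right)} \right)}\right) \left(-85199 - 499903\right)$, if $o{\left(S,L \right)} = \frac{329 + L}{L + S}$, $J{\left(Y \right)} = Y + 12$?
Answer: $49799591492$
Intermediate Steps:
$J{\left(Y \right)} = 12 + Y$
$Z{\left(l,a \right)} = \frac{21 + l}{2 a}$
$o{\left(S,L \right)} = \frac{329 + L}{L + S}$
$\left(-85158 + o{\left(Z{\left(0,-3 \right)},J{\left(-1 \right)} \right)}\right) \left(-85199 - 499903\right) = \left(-85158 + \frac{329 + \left(12 - 1\right)}{\left(12 - 1\right) + \frac{21 + 0}{2 \left(-3\right)}}\right) \left(-85199 - 499903\right) = \left(-85158 + \frac{329 + 11}{11 + \frac{1}{2} \left(- \frac{1}{3}\right) 21}\right) \left(-585102\right) = \left(-85158 + \frac{1}{11 - \frac{7}{2}} \cdot 340\right) \left(-585102\right) = \left(-85158 + \frac{1}{\frac{15}{2}} \cdot 340\right) \left(-585102\right) = \left(-85158 + \frac{2}{15} \cdot 340\right) \left(-585102\right) = \left(-85158 + \frac{136}{3}\right) \left(-585102\right) = \left(- \frac{255338}{3}\right) \left(-585102\right) = 49799591492$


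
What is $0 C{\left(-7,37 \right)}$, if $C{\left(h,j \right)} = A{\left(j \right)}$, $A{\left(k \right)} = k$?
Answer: $0$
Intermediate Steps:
$C{\left(h,j \right)} = j$
$0 C{\left(-7,37 \right)} = 0 \cdot 37 = 0$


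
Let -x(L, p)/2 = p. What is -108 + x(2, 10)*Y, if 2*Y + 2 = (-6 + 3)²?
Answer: -178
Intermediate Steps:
x(L, p) = -2*p
Y = 7/2 (Y = -1 + (-6 + 3)²/2 = -1 + (½)*(-3)² = -1 + (½)*9 = -1 + 9/2 = 7/2 ≈ 3.5000)
-108 + x(2, 10)*Y = -108 - 2*10*(7/2) = -108 - 20*7/2 = -108 - 70 = -178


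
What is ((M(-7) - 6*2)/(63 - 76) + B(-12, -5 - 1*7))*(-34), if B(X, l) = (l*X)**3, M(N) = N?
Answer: -1319805574/13 ≈ -1.0152e+8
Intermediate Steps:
B(X, l) = X**3*l**3 (B(X, l) = (X*l)**3 = X**3*l**3)
((M(-7) - 6*2)/(63 - 76) + B(-12, -5 - 1*7))*(-34) = ((-7 - 6*2)/(63 - 76) + (-12)**3*(-5 - 1*7)**3)*(-34) = ((-7 - 12)/(-13) - 1728*(-5 - 7)**3)*(-34) = (-19*(-1/13) - 1728*(-12)**3)*(-34) = (19/13 - 1728*(-1728))*(-34) = (19/13 + 2985984)*(-34) = (38817811/13)*(-34) = -1319805574/13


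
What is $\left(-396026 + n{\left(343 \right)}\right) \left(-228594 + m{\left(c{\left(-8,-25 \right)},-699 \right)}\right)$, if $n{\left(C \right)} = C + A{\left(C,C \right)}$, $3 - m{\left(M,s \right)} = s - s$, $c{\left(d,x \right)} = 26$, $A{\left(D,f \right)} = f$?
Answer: $90371165940$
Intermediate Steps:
$m{\left(M,s \right)} = 3$ ($m{\left(M,s \right)} = 3 - \left(s - s\right) = 3 - 0 = 3 + 0 = 3$)
$n{\left(C \right)} = 2 C$ ($n{\left(C \right)} = C + C = 2 C$)
$\left(-396026 + n{\left(343 \right)}\right) \left(-228594 + m{\left(c{\left(-8,-25 \right)},-699 \right)}\right) = \left(-396026 + 2 \cdot 343\right) \left(-228594 + 3\right) = \left(-396026 + 686\right) \left(-228591\right) = \left(-395340\right) \left(-228591\right) = 90371165940$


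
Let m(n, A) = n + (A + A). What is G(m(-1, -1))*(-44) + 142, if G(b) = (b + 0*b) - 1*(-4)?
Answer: 98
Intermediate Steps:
m(n, A) = n + 2*A
G(b) = 4 + b (G(b) = (b + 0) + 4 = b + 4 = 4 + b)
G(m(-1, -1))*(-44) + 142 = (4 + (-1 + 2*(-1)))*(-44) + 142 = (4 + (-1 - 2))*(-44) + 142 = (4 - 3)*(-44) + 142 = 1*(-44) + 142 = -44 + 142 = 98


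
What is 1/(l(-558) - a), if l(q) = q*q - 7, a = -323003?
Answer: 1/634360 ≈ 1.5764e-6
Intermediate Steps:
l(q) = -7 + q² (l(q) = q² - 7 = -7 + q²)
1/(l(-558) - a) = 1/((-7 + (-558)²) - 1*(-323003)) = 1/((-7 + 311364) + 323003) = 1/(311357 + 323003) = 1/634360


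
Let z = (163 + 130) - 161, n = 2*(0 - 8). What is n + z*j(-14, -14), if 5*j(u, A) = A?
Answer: -1928/5 ≈ -385.60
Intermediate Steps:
j(u, A) = A/5
n = -16 (n = 2*(-8) = -16)
z = 132 (z = 293 - 161 = 132)
n + z*j(-14, -14) = -16 + 132*((1/5)*(-14)) = -16 + 132*(-14/5) = -16 - 1848/5 = -1928/5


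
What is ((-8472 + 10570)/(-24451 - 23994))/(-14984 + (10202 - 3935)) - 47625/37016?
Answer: -20111724811057/15631674126040 ≈ -1.2866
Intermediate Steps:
((-8472 + 10570)/(-24451 - 23994))/(-14984 + (10202 - 3935)) - 47625/37016 = (2098/(-48445))/(-14984 + 6267) - 47625*1/37016 = (2098*(-1/48445))/(-8717) - 47625/37016 = -2098/48445*(-1/8717) - 47625/37016 = 2098/422295065 - 47625/37016 = -20111724811057/15631674126040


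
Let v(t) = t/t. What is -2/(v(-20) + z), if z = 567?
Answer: -1/284 ≈ -0.0035211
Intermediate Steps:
v(t) = 1
-2/(v(-20) + z) = -2/(1 + 567) = -2/568 = (1/568)*(-2) = -1/284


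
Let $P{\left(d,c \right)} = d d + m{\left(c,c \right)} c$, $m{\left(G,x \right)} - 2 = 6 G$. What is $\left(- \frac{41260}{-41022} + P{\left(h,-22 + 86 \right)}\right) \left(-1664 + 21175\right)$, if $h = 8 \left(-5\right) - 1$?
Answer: $\frac{10559418854515}{20511} \approx 5.1482 \cdot 10^{8}$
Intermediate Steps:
$m{\left(G,x \right)} = 2 + 6 G$
$h = -41$ ($h = -40 - 1 = -41$)
$P{\left(d,c \right)} = d^{2} + c \left(2 + 6 c\right)$ ($P{\left(d,c \right)} = d d + \left(2 + 6 c\right) c = d^{2} + c \left(2 + 6 c\right)$)
$\left(- \frac{41260}{-41022} + P{\left(h,-22 + 86 \right)}\right) \left(-1664 + 21175\right) = \left(- \frac{41260}{-41022} + \left(\left(-41\right)^{2} + 2 \left(-22 + 86\right) \left(1 + 3 \left(-22 + 86\right)\right)\right)\right) \left(-1664 + 21175\right) = \left(\left(-41260\right) \left(- \frac{1}{41022}\right) + \left(1681 + 2 \cdot 64 \left(1 + 3 \cdot 64\right)\right)\right) 19511 = \left(\frac{20630}{20511} + \left(1681 + 2 \cdot 64 \left(1 + 192\right)\right)\right) 19511 = \left(\frac{20630}{20511} + \left(1681 + 2 \cdot 64 \cdot 193\right)\right) 19511 = \left(\frac{20630}{20511} + \left(1681 + 24704\right)\right) 19511 = \left(\frac{20630}{20511} + 26385\right) 19511 = \frac{541203365}{20511} \cdot 19511 = \frac{10559418854515}{20511}$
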